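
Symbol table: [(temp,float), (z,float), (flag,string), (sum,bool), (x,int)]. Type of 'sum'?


Lookup 'sum' → type bool


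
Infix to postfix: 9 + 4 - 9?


Left to right (same or higher precedence on left)
Postfix: 9 4 + 9 -


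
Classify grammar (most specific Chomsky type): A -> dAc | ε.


Single nonterminal LHS, but d^n c^n is not regular
Classification: Type 2 (Context-Free)


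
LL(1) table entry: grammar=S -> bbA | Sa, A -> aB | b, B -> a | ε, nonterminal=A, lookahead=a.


For [A, a]: 'a' ∈ FIRST(aB)
Entry: A -> aB


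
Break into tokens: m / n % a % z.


Scan left to right, longest-match per lexeme
Tokens: ID(m), OP(/), ID(n), OP(%), ID(a), OP(%), ID(z)


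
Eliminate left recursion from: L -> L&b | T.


Left-recursive alternatives: L&b; non-recursive: T
Introduce L': L -> TL', L' -> &bL' | ε


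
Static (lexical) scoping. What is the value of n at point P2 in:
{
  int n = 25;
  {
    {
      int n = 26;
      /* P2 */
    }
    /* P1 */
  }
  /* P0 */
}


n declared in the same block as P2
n = 26


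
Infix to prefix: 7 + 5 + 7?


left-to-right (same/higher precedence on left): tree is (+ (+ 7 5) 7)
Prefix: + + 7 5 7


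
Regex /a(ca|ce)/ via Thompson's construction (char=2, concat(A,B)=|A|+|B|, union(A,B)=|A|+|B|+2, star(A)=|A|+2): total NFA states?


Syntax tree has 5 char leaf(s), 1 union(s), 0 star(s)
chars contribute 5×2 = 10; each union adds +2; each star adds +2
Total: 10 + 2 + 0 = 12 states


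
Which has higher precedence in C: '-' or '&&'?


'-' is additive (level 9); '&&' is logical AND (level 2)
Higher level binds tighter
'-' has higher precedence than '&&'


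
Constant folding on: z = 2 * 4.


2 * 4 = 8 at compile time
Optimized: z = 8


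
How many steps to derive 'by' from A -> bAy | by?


Derivation: A => by
Steps: 1


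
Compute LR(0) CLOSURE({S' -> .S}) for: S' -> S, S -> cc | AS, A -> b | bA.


Start: S' -> .S
For each item with dot before a nonterminal B, add B -> .γ for every B-production
Closure: [S' -> .S, S -> .cc, S -> .AS, A -> .b, A -> .bA]


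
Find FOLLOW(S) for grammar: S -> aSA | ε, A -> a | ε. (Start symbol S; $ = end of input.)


$ ∈ FOLLOW(S). For each A -> αBβ: add FIRST(β)\{ε} to FOLLOW(B); if β nullable, add FOLLOW(A).
FOLLOW(S) = {$, a}


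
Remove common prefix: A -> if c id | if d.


Common prefix: 'if'
Factored: A -> if A', A' -> c id | d


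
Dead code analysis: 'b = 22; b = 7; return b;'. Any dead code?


first assignment to b is overwritten before any read
Dead: 'b = 22'


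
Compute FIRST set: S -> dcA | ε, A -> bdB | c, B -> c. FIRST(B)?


Per alternative of B: FIRST(c) = {c}
FIRST(B) = {c}


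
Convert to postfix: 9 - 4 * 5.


* has higher precedence, evaluate 4*5 first
Postfix: 9 4 5 * -


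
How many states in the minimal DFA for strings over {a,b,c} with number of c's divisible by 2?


Track (count of c) mod 2: states 0..1, accept at 0
Minimal DFA: 2 states


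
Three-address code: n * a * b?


Break into single-operator statements:
t1 = n * a
t2 = t1 * b


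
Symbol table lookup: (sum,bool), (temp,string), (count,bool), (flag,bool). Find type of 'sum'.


Lookup 'sum' → type bool


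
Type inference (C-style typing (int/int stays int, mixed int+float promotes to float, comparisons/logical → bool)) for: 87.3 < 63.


Operand types: float < int
Rule: comparison yields bool
Result type: bool


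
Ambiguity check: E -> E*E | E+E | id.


'id*id+id' has two parse trees (no precedence encoded between * and +)
Ambiguous


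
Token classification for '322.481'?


Pattern: digits with a decimal point
Type: FLOAT_LITERAL


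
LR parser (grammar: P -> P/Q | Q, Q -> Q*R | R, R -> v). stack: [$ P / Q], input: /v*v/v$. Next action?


handle 'P/Q' on top; lookahead ∈ FOLLOW(P) = {/, $}
Action: reduce (P -> P/Q)


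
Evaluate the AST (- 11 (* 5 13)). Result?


Evaluate inner: (* 5 13) = 65
Evaluate root: (- 11 65) = -54
Result: -54


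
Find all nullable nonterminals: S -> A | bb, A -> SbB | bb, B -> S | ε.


A nonterminal is nullable iff some alternative derives ε (directly, or every symbol in it is nullable)
Nullable: {B}


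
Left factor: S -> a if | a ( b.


Common prefix: 'a'
Factored: S -> a S', S' -> if | ( b


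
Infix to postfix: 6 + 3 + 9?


Left to right (same or higher precedence on left)
Postfix: 6 3 + 9 +


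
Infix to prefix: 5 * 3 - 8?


left-to-right (same/higher precedence on left): tree is (- (* 5 3) 8)
Prefix: - * 5 3 8


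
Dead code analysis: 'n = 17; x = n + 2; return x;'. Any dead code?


n is read by x's definition; x is returned
No dead code


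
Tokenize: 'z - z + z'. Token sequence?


Scan left to right, longest-match per lexeme
Tokens: ID(z), OP(-), ID(z), OP(+), ID(z)


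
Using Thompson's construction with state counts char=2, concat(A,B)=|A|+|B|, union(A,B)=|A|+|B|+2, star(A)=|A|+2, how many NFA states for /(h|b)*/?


Syntax tree has 2 char leaf(s), 1 union(s), 1 star(s)
chars contribute 2×2 = 4; each union adds +2; each star adds +2
Total: 4 + 2 + 2 = 8 states


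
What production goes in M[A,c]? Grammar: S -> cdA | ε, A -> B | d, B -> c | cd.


For [A, c]: 'c' ∈ FIRST(B)
Entry: A -> B


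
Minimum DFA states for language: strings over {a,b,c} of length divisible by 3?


Track length mod 3: states 0..2, accept at 0
Minimal DFA: 3 states


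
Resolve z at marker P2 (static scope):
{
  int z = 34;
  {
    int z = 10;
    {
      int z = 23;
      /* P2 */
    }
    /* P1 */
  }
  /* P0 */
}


z declared in the same block as P2
z = 23


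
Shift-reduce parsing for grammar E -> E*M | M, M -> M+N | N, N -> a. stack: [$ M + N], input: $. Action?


handle 'M+N' on top
Action: reduce (M -> M+N)


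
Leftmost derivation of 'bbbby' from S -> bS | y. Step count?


Derivation: S => bS => bbS => bbbS => bbbbS => bbbby
Steps: 5


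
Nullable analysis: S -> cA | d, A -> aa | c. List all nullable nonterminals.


A nonterminal is nullable iff some alternative derives ε (directly, or every symbol in it is nullable)
Nullable: {}


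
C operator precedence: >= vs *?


'*' is multiplicative (level 10); '>=' is relational (level 7)
Higher level binds tighter
'*' has higher precedence than '>='


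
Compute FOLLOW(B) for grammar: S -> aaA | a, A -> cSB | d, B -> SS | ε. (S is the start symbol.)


$ ∈ FOLLOW(S). For each A -> αBβ: add FIRST(β)\{ε} to FOLLOW(B); if β nullable, add FOLLOW(A).
FOLLOW(B) = {$, a}


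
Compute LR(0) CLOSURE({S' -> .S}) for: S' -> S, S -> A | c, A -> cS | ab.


Start: S' -> .S
For each item with dot before a nonterminal B, add B -> .γ for every B-production
Closure: [S' -> .S, S -> .A, S -> .c, A -> .cS, A -> .ab]


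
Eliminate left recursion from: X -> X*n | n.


Left-recursive alternatives: X*n; non-recursive: n
Introduce X': X -> nX', X' -> *nX' | ε


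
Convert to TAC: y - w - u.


Break into single-operator statements:
t1 = y - w
t2 = t1 - u


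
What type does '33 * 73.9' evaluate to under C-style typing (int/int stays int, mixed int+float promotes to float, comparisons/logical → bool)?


Operand types: int * float
Rule: mixed int/float promotes to float; int/int stays int
Result type: float


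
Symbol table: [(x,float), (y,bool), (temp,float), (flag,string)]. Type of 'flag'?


Lookup 'flag' → type string


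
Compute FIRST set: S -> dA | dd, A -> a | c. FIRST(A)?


Per alternative of A: FIRST(a) = {a}; FIRST(c) = {c}
FIRST(A) = {a, c}


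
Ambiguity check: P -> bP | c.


right-linear, alternatives start with distinct terminals 'b' vs 'c': unique leftmost derivation
Unambiguous


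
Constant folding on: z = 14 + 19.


14 + 19 = 33 at compile time
Optimized: z = 33


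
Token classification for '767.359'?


Pattern: digits with a decimal point
Type: FLOAT_LITERAL


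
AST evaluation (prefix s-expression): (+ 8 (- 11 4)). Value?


Evaluate inner: (- 11 4) = 7
Evaluate root: (+ 8 7) = 15
Result: 15


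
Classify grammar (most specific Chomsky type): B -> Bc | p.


Left-linear: every RHS is a terminal or one nonterminal followed by a terminal
Classification: Type 3 (Regular)


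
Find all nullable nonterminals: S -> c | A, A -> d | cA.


A nonterminal is nullable iff some alternative derives ε (directly, or every symbol in it is nullable)
Nullable: {}


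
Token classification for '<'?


Pattern: operator symbol
Type: OPERATOR


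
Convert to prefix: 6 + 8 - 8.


left-to-right (same/higher precedence on left): tree is (- (+ 6 8) 8)
Prefix: - + 6 8 8


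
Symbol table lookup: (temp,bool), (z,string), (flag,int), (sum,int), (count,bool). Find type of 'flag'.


Lookup 'flag' → type int


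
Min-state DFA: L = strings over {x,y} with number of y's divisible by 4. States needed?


Track (count of y) mod 4: states 0..3, accept at 0
Minimal DFA: 4 states


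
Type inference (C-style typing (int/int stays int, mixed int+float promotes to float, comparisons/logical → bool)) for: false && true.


Operand types: bool && bool
Rule: logical operators take bool operands and yield bool
Result type: bool


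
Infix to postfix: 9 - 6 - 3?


Left to right (same or higher precedence on left)
Postfix: 9 6 - 3 -


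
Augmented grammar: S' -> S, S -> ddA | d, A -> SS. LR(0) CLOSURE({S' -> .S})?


Start: S' -> .S
For each item with dot before a nonterminal B, add B -> .γ for every B-production
Closure: [S' -> .S, S -> .ddA, S -> .d]


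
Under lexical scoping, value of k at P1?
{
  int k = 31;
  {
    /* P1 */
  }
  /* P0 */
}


P1's block does not declare k; resolves to the enclosing declaration at depth 0
k = 31


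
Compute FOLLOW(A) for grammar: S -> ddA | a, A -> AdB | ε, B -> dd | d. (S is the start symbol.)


$ ∈ FOLLOW(S). For each A -> αBβ: add FIRST(β)\{ε} to FOLLOW(B); if β nullable, add FOLLOW(A).
FOLLOW(A) = {$, d}


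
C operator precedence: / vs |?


'/' is multiplicative (level 10); '|' is bitwise OR (level 3)
Higher level binds tighter
'/' has higher precedence than '|'


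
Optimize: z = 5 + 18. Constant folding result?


5 + 18 = 23 at compile time
Optimized: z = 23


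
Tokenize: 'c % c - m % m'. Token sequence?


Scan left to right, longest-match per lexeme
Tokens: ID(c), OP(%), ID(c), OP(-), ID(m), OP(%), ID(m)


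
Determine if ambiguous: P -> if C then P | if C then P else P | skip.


dangling else: 'if C then if C then skip else skip' parses two ways
Ambiguous


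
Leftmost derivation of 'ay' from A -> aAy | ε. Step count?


Derivation: A => aAy => ay
Steps: 2


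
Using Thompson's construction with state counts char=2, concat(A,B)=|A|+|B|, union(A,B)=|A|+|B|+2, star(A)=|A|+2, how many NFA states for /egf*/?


Syntax tree has 3 char leaf(s), 0 union(s), 1 star(s)
chars contribute 3×2 = 6; each union adds +2; each star adds +2
Total: 6 + 0 + 2 = 8 states


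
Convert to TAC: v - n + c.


Break into single-operator statements:
t1 = v - n
t2 = t1 + c


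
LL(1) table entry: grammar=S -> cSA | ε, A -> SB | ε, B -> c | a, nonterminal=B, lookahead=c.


For [B, c]: 'c' ∈ FIRST(c)
Entry: B -> c


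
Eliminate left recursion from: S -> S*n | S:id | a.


Left-recursive alternatives: S*n, S:id; non-recursive: a
Introduce S': S -> aS', S' -> *nS' | :idS' | ε


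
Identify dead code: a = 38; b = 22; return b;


a is assigned but never read
Dead: 'a = 38'


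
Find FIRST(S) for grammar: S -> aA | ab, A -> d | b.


Per alternative of S: FIRST(aA) = {a}; FIRST(ab) = {a}
FIRST(S) = {a}


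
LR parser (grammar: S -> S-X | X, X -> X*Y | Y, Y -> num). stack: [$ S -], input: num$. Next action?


no handle ('S-' is not any RHS); shift 'num'
Action: shift


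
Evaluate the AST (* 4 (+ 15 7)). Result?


Evaluate inner: (+ 15 7) = 22
Evaluate root: (* 4 22) = 88
Result: 88


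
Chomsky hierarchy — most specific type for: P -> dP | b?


Right-linear: every RHS is a terminal or a terminal followed by one nonterminal
Classification: Type 3 (Regular)


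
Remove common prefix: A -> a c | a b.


Common prefix: 'a'
Factored: A -> a A', A' -> c | b


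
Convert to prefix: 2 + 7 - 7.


left-to-right (same/higher precedence on left): tree is (- (+ 2 7) 7)
Prefix: - + 2 7 7


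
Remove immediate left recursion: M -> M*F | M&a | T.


Left-recursive alternatives: M*F, M&a; non-recursive: T
Introduce M': M -> TM', M' -> *FM' | &aM' | ε


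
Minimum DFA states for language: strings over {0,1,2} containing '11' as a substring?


KMP-style automaton: 2 progress states + 1 absorbing accept = 3
Minimal DFA: 3 states


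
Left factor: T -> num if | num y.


Common prefix: 'num'
Factored: T -> num T', T' -> if | y


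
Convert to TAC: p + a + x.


Break into single-operator statements:
t1 = p + a
t2 = t1 + x


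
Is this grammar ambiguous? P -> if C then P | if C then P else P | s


dangling else: 'if C then if C then s else s' parses two ways
Ambiguous


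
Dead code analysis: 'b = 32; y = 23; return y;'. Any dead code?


b is assigned but never read
Dead: 'b = 32'


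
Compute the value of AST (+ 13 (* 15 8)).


Evaluate inner: (* 15 8) = 120
Evaluate root: (+ 13 120) = 133
Result: 133


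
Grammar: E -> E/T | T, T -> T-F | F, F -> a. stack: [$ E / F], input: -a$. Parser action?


'F' (not preceded by T-) is the handle for T -> F
Action: reduce (T -> F)


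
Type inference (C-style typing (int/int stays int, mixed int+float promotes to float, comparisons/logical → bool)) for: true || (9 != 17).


Operand types: bool || bool
Rule: logical operators take bool operands and yield bool
Result type: bool


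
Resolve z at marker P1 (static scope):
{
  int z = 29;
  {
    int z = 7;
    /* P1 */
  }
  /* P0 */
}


z declared in the same block as P1
z = 7


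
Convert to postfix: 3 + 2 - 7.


Left to right (same or higher precedence on left)
Postfix: 3 2 + 7 -


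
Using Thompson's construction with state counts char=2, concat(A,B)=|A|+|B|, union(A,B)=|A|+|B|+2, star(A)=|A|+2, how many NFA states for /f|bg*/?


Syntax tree has 3 char leaf(s), 1 union(s), 1 star(s)
chars contribute 3×2 = 6; each union adds +2; each star adds +2
Total: 6 + 2 + 2 = 10 states


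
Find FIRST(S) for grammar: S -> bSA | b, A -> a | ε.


Per alternative of S: FIRST(bSA) = {b}; FIRST(b) = {b}
FIRST(S) = {b}


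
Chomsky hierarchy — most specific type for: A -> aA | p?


Right-linear: every RHS is a terminal or a terminal followed by one nonterminal
Classification: Type 3 (Regular)


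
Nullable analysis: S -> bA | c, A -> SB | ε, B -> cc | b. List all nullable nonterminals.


A nonterminal is nullable iff some alternative derives ε (directly, or every symbol in it is nullable)
Nullable: {A}


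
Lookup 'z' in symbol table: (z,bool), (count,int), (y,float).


Lookup 'z' → type bool


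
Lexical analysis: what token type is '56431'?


Pattern: digits only
Type: INTEGER_LITERAL


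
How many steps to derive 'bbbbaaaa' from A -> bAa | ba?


Derivation: A => bAa => bbAaa => bbbAaaa => bbbbaaaa
Steps: 4


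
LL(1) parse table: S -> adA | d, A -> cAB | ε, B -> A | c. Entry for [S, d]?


For [S, d]: 'd' ∈ FIRST(d)
Entry: S -> d


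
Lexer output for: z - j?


Scan left to right, longest-match per lexeme
Tokens: ID(z), OP(-), ID(j)


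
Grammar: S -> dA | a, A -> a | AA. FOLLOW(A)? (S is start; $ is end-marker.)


$ ∈ FOLLOW(S). For each A -> αBβ: add FIRST(β)\{ε} to FOLLOW(B); if β nullable, add FOLLOW(A).
FOLLOW(A) = {$, a}


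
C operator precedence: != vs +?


'+' is additive (level 9); '!=' is equality (level 6)
Higher level binds tighter
'+' has higher precedence than '!='


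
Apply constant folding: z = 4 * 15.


4 * 15 = 60 at compile time
Optimized: z = 60


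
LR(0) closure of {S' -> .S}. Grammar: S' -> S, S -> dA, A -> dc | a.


Start: S' -> .S
For each item with dot before a nonterminal B, add B -> .γ for every B-production
Closure: [S' -> .S, S -> .dA]


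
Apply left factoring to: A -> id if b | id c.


Common prefix: 'id'
Factored: A -> id A', A' -> if b | c


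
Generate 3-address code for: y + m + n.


Break into single-operator statements:
t1 = y + m
t2 = t1 + n


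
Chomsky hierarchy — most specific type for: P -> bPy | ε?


Single nonterminal LHS, but b^n y^n is not regular
Classification: Type 2 (Context-Free)


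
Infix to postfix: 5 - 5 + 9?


Left to right (same or higher precedence on left)
Postfix: 5 5 - 9 +


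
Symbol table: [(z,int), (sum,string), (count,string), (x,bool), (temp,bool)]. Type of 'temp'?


Lookup 'temp' → type bool


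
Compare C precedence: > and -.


'-' is additive (level 9); '>' is relational (level 7)
Higher level binds tighter
'-' has higher precedence than '>'


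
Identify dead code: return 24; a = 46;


statement follows a return and is unreachable
Dead: 'a = 46'


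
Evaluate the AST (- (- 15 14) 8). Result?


Evaluate inner: (- 15 14) = 1
Evaluate root: (- 1 8) = -7
Result: -7


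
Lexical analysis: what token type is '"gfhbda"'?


Pattern: double-quoted sequence
Type: STRING_LITERAL


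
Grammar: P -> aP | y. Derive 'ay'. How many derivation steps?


Derivation: P => aP => ay
Steps: 2


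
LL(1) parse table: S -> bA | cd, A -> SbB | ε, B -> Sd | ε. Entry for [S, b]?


For [S, b]: 'b' ∈ FIRST(bA)
Entry: S -> bA


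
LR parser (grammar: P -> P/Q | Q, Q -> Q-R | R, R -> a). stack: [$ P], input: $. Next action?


start symbol P on stack, input exhausted
Action: accept


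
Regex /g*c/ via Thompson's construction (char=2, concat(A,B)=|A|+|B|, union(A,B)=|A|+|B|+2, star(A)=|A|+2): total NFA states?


Syntax tree has 2 char leaf(s), 0 union(s), 1 star(s)
chars contribute 2×2 = 4; each union adds +2; each star adds +2
Total: 4 + 0 + 2 = 6 states


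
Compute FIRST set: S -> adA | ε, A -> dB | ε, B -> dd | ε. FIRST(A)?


Per alternative of A: FIRST(dB) = {d}; FIRST(ε) = {ε}
FIRST(A) = {d, ε}


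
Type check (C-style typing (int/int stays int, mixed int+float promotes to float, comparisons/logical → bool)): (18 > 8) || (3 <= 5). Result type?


Operand types: bool || bool
Rule: logical operators take bool operands and yield bool
Result type: bool


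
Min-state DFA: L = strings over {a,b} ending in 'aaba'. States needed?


Track the longest suffix of input matching a prefix of 'aaba': 5 classes (prefixes of length 0..4)
Minimal DFA: 5 states


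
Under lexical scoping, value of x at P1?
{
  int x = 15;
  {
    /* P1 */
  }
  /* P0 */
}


P1's block does not declare x; resolves to the enclosing declaration at depth 0
x = 15


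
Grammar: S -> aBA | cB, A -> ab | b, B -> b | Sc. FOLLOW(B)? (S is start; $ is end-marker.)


$ ∈ FOLLOW(S). For each A -> αBβ: add FIRST(β)\{ε} to FOLLOW(B); if β nullable, add FOLLOW(A).
FOLLOW(B) = {$, a, b, c}


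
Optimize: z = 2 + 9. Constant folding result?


2 + 9 = 11 at compile time
Optimized: z = 11


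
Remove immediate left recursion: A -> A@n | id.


Left-recursive alternatives: A@n; non-recursive: id
Introduce A': A -> idA', A' -> @nA' | ε


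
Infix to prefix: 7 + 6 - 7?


left-to-right (same/higher precedence on left): tree is (- (+ 7 6) 7)
Prefix: - + 7 6 7


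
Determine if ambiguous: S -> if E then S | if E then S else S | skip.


dangling else: 'if E then if E then skip else skip' parses two ways
Ambiguous


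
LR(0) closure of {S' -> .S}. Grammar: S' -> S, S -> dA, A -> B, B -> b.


Start: S' -> .S
For each item with dot before a nonterminal B, add B -> .γ for every B-production
Closure: [S' -> .S, S -> .dA]


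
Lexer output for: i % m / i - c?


Scan left to right, longest-match per lexeme
Tokens: ID(i), OP(%), ID(m), OP(/), ID(i), OP(-), ID(c)


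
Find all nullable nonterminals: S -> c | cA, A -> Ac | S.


A nonterminal is nullable iff some alternative derives ε (directly, or every symbol in it is nullable)
Nullable: {}


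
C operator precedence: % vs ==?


'%' is multiplicative (level 10); '==' is equality (level 6)
Higher level binds tighter
'%' has higher precedence than '=='


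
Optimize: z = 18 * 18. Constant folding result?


18 * 18 = 324 at compile time
Optimized: z = 324


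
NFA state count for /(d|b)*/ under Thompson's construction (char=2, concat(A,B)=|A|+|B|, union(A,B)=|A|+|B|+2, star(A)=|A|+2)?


Syntax tree has 2 char leaf(s), 1 union(s), 1 star(s)
chars contribute 2×2 = 4; each union adds +2; each star adds +2
Total: 4 + 2 + 2 = 8 states


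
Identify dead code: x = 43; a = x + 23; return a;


x is read by a's definition; a is returned
No dead code


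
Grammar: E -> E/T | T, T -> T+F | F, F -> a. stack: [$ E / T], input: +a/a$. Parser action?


'+' can extend T; shift to build T -> T+F
Action: shift


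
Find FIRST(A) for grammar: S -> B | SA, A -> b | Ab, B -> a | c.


Per alternative of A: FIRST(b) = {b}; FIRST(Ab) = {b}
FIRST(A) = {b}


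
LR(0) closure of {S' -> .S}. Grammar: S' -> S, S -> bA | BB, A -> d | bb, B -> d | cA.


Start: S' -> .S
For each item with dot before a nonterminal B, add B -> .γ for every B-production
Closure: [S' -> .S, S -> .bA, S -> .BB, B -> .d, B -> .cA]


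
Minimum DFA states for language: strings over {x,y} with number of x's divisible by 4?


Track (count of x) mod 4: states 0..3, accept at 0
Minimal DFA: 4 states


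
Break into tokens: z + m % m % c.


Scan left to right, longest-match per lexeme
Tokens: ID(z), OP(+), ID(m), OP(%), ID(m), OP(%), ID(c)


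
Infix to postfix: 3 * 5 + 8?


Left to right (same or higher precedence on left)
Postfix: 3 5 * 8 +


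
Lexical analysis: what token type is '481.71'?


Pattern: digits with a decimal point
Type: FLOAT_LITERAL


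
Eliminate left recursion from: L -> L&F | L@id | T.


Left-recursive alternatives: L&F, L@id; non-recursive: T
Introduce L': L -> TL', L' -> &FL' | @idL' | ε


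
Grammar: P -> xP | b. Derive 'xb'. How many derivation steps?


Derivation: P => xP => xb
Steps: 2


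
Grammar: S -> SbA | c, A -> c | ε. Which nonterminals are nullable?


A nonterminal is nullable iff some alternative derives ε (directly, or every symbol in it is nullable)
Nullable: {A}


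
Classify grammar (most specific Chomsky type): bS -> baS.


LHS has context (more than one symbol) and |LHS| ≤ |RHS|
Classification: Type 1 (Context-Sensitive)


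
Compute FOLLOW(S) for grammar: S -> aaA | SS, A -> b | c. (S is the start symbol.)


$ ∈ FOLLOW(S). For each A -> αBβ: add FIRST(β)\{ε} to FOLLOW(B); if β nullable, add FOLLOW(A).
FOLLOW(S) = {$, a}


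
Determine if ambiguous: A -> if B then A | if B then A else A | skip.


dangling else: 'if B then if B then skip else skip' parses two ways
Ambiguous


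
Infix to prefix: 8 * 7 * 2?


left-to-right (same/higher precedence on left): tree is (* (* 8 7) 2)
Prefix: * * 8 7 2


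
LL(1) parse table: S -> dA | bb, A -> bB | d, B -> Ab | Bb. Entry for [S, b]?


For [S, b]: 'b' ∈ FIRST(bb)
Entry: S -> bb


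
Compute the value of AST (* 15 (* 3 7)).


Evaluate inner: (* 3 7) = 21
Evaluate root: (* 15 21) = 315
Result: 315


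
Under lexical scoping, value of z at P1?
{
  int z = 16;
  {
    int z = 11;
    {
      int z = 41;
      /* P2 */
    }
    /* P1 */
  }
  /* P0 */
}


z declared in the same block as P1
z = 11


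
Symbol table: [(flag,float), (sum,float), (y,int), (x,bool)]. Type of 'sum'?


Lookup 'sum' → type float


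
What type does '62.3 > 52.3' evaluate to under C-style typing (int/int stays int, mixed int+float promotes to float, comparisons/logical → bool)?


Operand types: float > float
Rule: comparison yields bool
Result type: bool


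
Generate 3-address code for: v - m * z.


Break into single-operator statements:
t1 = m * z
t2 = v - t1


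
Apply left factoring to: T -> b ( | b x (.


Common prefix: 'b'
Factored: T -> b T', T' -> ( | x (


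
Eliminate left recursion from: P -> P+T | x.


Left-recursive alternatives: P+T; non-recursive: x
Introduce P': P -> xP', P' -> +TP' | ε


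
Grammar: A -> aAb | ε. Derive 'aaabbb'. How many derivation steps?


Derivation: A => aAb => aaAbb => aaaAbbb => aaabbb
Steps: 4


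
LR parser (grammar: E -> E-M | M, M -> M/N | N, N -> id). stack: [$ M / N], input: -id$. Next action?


handle 'M/N' on top
Action: reduce (M -> M/N)


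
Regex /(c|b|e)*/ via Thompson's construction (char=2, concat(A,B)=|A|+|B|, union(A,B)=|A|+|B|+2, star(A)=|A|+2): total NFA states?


Syntax tree has 3 char leaf(s), 2 union(s), 1 star(s)
chars contribute 3×2 = 6; each union adds +2; each star adds +2
Total: 6 + 4 + 2 = 12 states


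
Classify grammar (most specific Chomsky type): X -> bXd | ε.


Single nonterminal LHS, but b^n d^n is not regular
Classification: Type 2 (Context-Free)


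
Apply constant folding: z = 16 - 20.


16 - 20 = -4 at compile time
Optimized: z = -4


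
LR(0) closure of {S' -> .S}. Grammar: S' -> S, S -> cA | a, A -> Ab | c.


Start: S' -> .S
For each item with dot before a nonterminal B, add B -> .γ for every B-production
Closure: [S' -> .S, S -> .cA, S -> .a]


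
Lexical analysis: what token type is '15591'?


Pattern: digits only
Type: INTEGER_LITERAL


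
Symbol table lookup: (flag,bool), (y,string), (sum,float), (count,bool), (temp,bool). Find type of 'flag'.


Lookup 'flag' → type bool


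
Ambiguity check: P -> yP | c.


right-linear, alternatives start with distinct terminals 'y' vs 'c': unique leftmost derivation
Unambiguous


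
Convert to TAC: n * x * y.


Break into single-operator statements:
t1 = n * x
t2 = t1 * y


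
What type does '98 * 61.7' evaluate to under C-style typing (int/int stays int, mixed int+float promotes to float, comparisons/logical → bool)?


Operand types: int * float
Rule: mixed int/float promotes to float; int/int stays int
Result type: float


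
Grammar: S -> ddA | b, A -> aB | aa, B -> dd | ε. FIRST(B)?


Per alternative of B: FIRST(dd) = {d}; FIRST(ε) = {ε}
FIRST(B) = {d, ε}


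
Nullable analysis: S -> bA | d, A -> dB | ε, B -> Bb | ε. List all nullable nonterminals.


A nonterminal is nullable iff some alternative derives ε (directly, or every symbol in it is nullable)
Nullable: {A, B}


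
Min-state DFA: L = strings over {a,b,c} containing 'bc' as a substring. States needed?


KMP-style automaton: 2 progress states + 1 absorbing accept = 3
Minimal DFA: 3 states


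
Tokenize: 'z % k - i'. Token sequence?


Scan left to right, longest-match per lexeme
Tokens: ID(z), OP(%), ID(k), OP(-), ID(i)


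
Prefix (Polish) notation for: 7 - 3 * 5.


'*' binds tighter: tree is (- 7 (* 3 5))
Prefix: - 7 * 3 5


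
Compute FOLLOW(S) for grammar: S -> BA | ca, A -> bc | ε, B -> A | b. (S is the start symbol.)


$ ∈ FOLLOW(S). For each A -> αBβ: add FIRST(β)\{ε} to FOLLOW(B); if β nullable, add FOLLOW(A).
FOLLOW(S) = {$}


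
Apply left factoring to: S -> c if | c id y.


Common prefix: 'c'
Factored: S -> c S', S' -> if | id y


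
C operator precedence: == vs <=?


'<=' is relational (level 7); '==' is equality (level 6)
Higher level binds tighter
'<=' has higher precedence than '=='


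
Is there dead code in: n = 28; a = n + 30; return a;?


n is read by a's definition; a is returned
No dead code


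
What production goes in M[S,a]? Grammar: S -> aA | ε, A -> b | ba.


For [S, a]: 'a' ∈ FIRST(aA)
Entry: S -> aA


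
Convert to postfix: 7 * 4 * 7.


Left to right (same or higher precedence on left)
Postfix: 7 4 * 7 *


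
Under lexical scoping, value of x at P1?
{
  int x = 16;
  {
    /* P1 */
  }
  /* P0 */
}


P1's block does not declare x; resolves to the enclosing declaration at depth 0
x = 16


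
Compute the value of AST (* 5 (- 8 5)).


Evaluate inner: (- 8 5) = 3
Evaluate root: (* 5 3) = 15
Result: 15


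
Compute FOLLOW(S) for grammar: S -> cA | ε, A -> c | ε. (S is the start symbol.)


$ ∈ FOLLOW(S). For each A -> αBβ: add FIRST(β)\{ε} to FOLLOW(B); if β nullable, add FOLLOW(A).
FOLLOW(S) = {$}


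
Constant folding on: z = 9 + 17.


9 + 17 = 26 at compile time
Optimized: z = 26


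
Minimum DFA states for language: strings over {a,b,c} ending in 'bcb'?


Track the longest suffix of input matching a prefix of 'bcb': 4 classes (prefixes of length 0..3)
Minimal DFA: 4 states


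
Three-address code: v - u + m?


Break into single-operator statements:
t1 = v - u
t2 = t1 + m


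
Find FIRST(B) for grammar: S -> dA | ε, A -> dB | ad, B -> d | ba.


Per alternative of B: FIRST(d) = {d}; FIRST(ba) = {b}
FIRST(B) = {b, d}


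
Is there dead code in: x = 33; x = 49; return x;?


first assignment to x is overwritten before any read
Dead: 'x = 33'


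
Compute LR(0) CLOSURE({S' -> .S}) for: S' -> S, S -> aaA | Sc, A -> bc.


Start: S' -> .S
For each item with dot before a nonterminal B, add B -> .γ for every B-production
Closure: [S' -> .S, S -> .aaA, S -> .Sc]


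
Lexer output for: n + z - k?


Scan left to right, longest-match per lexeme
Tokens: ID(n), OP(+), ID(z), OP(-), ID(k)


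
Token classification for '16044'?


Pattern: digits only
Type: INTEGER_LITERAL


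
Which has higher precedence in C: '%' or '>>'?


'%' is multiplicative (level 10); '>>' is shift (level 8)
Higher level binds tighter
'%' has higher precedence than '>>'


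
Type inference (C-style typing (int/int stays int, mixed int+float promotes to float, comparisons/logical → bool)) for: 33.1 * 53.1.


Operand types: float * float
Rule: mixed int/float promotes to float; int/int stays int
Result type: float


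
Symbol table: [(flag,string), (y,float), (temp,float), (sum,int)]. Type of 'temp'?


Lookup 'temp' → type float


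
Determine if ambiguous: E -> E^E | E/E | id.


'id^id/id' has two parse trees (no precedence encoded between ^ and /)
Ambiguous


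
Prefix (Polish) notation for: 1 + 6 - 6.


left-to-right (same/higher precedence on left): tree is (- (+ 1 6) 6)
Prefix: - + 1 6 6


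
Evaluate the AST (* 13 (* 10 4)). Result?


Evaluate inner: (* 10 4) = 40
Evaluate root: (* 13 40) = 520
Result: 520


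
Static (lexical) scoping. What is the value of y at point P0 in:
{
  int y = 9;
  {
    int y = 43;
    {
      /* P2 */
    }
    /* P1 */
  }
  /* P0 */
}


y declared in the same block as P0
y = 9


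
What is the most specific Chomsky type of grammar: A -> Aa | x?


Left-linear: every RHS is a terminal or one nonterminal followed by a terminal
Classification: Type 3 (Regular)


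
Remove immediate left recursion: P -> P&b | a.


Left-recursive alternatives: P&b; non-recursive: a
Introduce P': P -> aP', P' -> &bP' | ε


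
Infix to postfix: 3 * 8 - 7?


Left to right (same or higher precedence on left)
Postfix: 3 8 * 7 -


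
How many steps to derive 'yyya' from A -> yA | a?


Derivation: A => yA => yyA => yyyA => yyya
Steps: 4


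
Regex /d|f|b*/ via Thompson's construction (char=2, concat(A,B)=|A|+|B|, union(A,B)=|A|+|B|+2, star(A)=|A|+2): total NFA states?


Syntax tree has 3 char leaf(s), 2 union(s), 1 star(s)
chars contribute 3×2 = 6; each union adds +2; each star adds +2
Total: 6 + 4 + 2 = 12 states


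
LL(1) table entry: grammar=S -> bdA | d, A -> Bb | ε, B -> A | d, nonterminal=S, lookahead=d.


For [S, d]: 'd' ∈ FIRST(d)
Entry: S -> d


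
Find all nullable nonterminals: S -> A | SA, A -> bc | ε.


A nonterminal is nullable iff some alternative derives ε (directly, or every symbol in it is nullable)
Nullable: {A, S}


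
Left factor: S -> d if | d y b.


Common prefix: 'd'
Factored: S -> d S', S' -> if | y b


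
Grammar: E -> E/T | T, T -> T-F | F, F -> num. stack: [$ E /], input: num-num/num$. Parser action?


no handle ('E/' is not any RHS); shift 'num'
Action: shift


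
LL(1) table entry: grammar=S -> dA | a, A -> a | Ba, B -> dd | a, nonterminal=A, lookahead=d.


For [A, d]: 'd' ∈ FIRST(Ba)
Entry: A -> Ba


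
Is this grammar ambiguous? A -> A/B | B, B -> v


precedence layered via separate nonterminal B: deterministic
Unambiguous


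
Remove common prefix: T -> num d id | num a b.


Common prefix: 'num'
Factored: T -> num T', T' -> d id | a b


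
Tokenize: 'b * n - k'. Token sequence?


Scan left to right, longest-match per lexeme
Tokens: ID(b), OP(*), ID(n), OP(-), ID(k)


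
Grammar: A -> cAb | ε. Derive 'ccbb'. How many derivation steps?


Derivation: A => cAb => ccAbb => ccbb
Steps: 3


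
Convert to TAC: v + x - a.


Break into single-operator statements:
t1 = v + x
t2 = t1 - a


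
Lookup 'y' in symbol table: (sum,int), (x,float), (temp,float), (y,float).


Lookup 'y' → type float


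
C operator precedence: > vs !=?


'>' is relational (level 7); '!=' is equality (level 6)
Higher level binds tighter
'>' has higher precedence than '!='


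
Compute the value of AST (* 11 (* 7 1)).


Evaluate inner: (* 7 1) = 7
Evaluate root: (* 11 7) = 77
Result: 77


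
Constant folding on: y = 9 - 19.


9 - 19 = -10 at compile time
Optimized: y = -10


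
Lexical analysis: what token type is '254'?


Pattern: digits only
Type: INTEGER_LITERAL


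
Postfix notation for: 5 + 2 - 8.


Left to right (same or higher precedence on left)
Postfix: 5 2 + 8 -


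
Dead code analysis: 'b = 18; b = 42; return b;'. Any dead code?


first assignment to b is overwritten before any read
Dead: 'b = 18'


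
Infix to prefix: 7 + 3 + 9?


left-to-right (same/higher precedence on left): tree is (+ (+ 7 3) 9)
Prefix: + + 7 3 9


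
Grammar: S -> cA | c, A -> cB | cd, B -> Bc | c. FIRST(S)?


Per alternative of S: FIRST(cA) = {c}; FIRST(c) = {c}
FIRST(S) = {c}


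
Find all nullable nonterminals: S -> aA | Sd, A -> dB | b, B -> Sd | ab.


A nonterminal is nullable iff some alternative derives ε (directly, or every symbol in it is nullable)
Nullable: {}


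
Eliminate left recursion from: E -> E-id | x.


Left-recursive alternatives: E-id; non-recursive: x
Introduce E': E -> xE', E' -> -idE' | ε


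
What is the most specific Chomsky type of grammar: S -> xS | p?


Right-linear: every RHS is a terminal or a terminal followed by one nonterminal
Classification: Type 3 (Regular)


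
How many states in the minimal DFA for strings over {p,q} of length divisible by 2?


Track length mod 2: states 0..1, accept at 0
Minimal DFA: 2 states


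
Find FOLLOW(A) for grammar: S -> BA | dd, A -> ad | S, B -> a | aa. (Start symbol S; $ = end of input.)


$ ∈ FOLLOW(S). For each A -> αBβ: add FIRST(β)\{ε} to FOLLOW(B); if β nullable, add FOLLOW(A).
FOLLOW(A) = {$}


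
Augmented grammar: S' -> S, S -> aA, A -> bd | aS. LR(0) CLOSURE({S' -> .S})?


Start: S' -> .S
For each item with dot before a nonterminal B, add B -> .γ for every B-production
Closure: [S' -> .S, S -> .aA]


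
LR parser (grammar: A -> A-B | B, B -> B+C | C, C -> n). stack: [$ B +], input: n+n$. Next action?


no handle; shift 'n'
Action: shift


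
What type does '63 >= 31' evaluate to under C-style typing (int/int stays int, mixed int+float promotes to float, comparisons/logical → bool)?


Operand types: int >= int
Rule: comparison yields bool
Result type: bool


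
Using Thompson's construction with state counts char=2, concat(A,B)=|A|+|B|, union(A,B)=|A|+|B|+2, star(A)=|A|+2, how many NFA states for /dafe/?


Syntax tree has 4 char leaf(s), 0 union(s), 0 star(s)
chars contribute 4×2 = 8; each union adds +2; each star adds +2
Total: 8 + 0 + 0 = 8 states


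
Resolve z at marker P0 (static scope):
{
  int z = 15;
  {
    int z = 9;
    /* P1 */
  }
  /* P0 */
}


z declared in the same block as P0
z = 15


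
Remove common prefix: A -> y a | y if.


Common prefix: 'y'
Factored: A -> y A', A' -> a | if


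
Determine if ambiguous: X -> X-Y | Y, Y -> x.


precedence layered via separate nonterminal Y: deterministic
Unambiguous


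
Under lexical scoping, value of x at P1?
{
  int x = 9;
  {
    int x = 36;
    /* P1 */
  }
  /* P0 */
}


x declared in the same block as P1
x = 36


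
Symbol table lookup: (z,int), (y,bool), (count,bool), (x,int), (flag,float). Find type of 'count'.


Lookup 'count' → type bool


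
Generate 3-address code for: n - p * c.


Break into single-operator statements:
t1 = p * c
t2 = n - t1


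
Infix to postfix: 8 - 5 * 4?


* has higher precedence, evaluate 5*4 first
Postfix: 8 5 4 * -


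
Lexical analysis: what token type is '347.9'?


Pattern: digits with a decimal point
Type: FLOAT_LITERAL


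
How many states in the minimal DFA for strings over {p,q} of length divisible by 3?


Track length mod 3: states 0..2, accept at 0
Minimal DFA: 3 states


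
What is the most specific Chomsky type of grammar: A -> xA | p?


Right-linear: every RHS is a terminal or a terminal followed by one nonterminal
Classification: Type 3 (Regular)


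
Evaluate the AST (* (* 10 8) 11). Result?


Evaluate inner: (* 10 8) = 80
Evaluate root: (* 80 11) = 880
Result: 880


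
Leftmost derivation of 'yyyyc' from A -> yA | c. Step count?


Derivation: A => yA => yyA => yyyA => yyyyA => yyyyc
Steps: 5


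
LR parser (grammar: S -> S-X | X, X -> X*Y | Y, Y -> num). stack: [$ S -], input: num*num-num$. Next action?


no handle ('S-' is not any RHS); shift 'num'
Action: shift


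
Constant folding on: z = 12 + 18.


12 + 18 = 30 at compile time
Optimized: z = 30


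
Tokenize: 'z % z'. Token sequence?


Scan left to right, longest-match per lexeme
Tokens: ID(z), OP(%), ID(z)


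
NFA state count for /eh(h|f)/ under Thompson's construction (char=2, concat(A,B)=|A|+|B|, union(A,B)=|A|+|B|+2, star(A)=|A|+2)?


Syntax tree has 4 char leaf(s), 1 union(s), 0 star(s)
chars contribute 4×2 = 8; each union adds +2; each star adds +2
Total: 8 + 2 + 0 = 10 states


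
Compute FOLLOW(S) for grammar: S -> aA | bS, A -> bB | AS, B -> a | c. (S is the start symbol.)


$ ∈ FOLLOW(S). For each A -> αBβ: add FIRST(β)\{ε} to FOLLOW(B); if β nullable, add FOLLOW(A).
FOLLOW(S) = {$, a, b}


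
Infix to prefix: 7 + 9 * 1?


'*' binds tighter: tree is (+ 7 (* 9 1))
Prefix: + 7 * 9 1


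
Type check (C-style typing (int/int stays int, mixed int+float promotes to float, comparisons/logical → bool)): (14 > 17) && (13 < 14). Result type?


Operand types: bool && bool
Rule: logical operators take bool operands and yield bool
Result type: bool


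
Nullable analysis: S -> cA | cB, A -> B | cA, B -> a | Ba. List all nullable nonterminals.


A nonterminal is nullable iff some alternative derives ε (directly, or every symbol in it is nullable)
Nullable: {}


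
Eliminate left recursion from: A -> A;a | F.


Left-recursive alternatives: A;a; non-recursive: F
Introduce A': A -> FA', A' -> ;aA' | ε


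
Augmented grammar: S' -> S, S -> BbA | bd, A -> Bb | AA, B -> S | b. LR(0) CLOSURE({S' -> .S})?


Start: S' -> .S
For each item with dot before a nonterminal B, add B -> .γ for every B-production
Closure: [S' -> .S, S -> .BbA, S -> .bd, B -> .S, B -> .b]
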